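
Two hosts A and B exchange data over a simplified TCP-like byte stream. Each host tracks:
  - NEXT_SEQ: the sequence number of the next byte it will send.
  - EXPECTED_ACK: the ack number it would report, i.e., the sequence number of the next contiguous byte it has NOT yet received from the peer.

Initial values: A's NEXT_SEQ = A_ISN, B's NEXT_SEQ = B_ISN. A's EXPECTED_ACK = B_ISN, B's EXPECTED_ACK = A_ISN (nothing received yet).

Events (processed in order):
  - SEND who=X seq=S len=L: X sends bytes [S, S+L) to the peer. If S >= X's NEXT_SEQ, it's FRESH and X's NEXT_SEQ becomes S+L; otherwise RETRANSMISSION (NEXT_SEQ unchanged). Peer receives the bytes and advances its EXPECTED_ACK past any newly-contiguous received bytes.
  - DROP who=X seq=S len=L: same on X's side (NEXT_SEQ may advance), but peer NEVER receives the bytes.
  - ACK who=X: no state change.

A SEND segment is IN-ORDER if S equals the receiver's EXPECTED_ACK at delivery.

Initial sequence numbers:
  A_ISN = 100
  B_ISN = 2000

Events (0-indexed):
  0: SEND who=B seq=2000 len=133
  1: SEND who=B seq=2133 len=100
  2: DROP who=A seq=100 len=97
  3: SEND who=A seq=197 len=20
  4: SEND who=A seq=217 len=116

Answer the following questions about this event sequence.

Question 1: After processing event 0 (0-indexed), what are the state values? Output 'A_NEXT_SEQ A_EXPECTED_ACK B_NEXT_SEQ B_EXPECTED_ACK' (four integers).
After event 0: A_seq=100 A_ack=2133 B_seq=2133 B_ack=100

100 2133 2133 100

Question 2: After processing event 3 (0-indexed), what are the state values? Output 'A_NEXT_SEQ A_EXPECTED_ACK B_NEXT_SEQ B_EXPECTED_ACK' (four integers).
After event 0: A_seq=100 A_ack=2133 B_seq=2133 B_ack=100
After event 1: A_seq=100 A_ack=2233 B_seq=2233 B_ack=100
After event 2: A_seq=197 A_ack=2233 B_seq=2233 B_ack=100
After event 3: A_seq=217 A_ack=2233 B_seq=2233 B_ack=100

217 2233 2233 100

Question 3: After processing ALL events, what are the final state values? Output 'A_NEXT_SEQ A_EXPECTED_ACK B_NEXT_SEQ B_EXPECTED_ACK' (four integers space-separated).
Answer: 333 2233 2233 100

Derivation:
After event 0: A_seq=100 A_ack=2133 B_seq=2133 B_ack=100
After event 1: A_seq=100 A_ack=2233 B_seq=2233 B_ack=100
After event 2: A_seq=197 A_ack=2233 B_seq=2233 B_ack=100
After event 3: A_seq=217 A_ack=2233 B_seq=2233 B_ack=100
After event 4: A_seq=333 A_ack=2233 B_seq=2233 B_ack=100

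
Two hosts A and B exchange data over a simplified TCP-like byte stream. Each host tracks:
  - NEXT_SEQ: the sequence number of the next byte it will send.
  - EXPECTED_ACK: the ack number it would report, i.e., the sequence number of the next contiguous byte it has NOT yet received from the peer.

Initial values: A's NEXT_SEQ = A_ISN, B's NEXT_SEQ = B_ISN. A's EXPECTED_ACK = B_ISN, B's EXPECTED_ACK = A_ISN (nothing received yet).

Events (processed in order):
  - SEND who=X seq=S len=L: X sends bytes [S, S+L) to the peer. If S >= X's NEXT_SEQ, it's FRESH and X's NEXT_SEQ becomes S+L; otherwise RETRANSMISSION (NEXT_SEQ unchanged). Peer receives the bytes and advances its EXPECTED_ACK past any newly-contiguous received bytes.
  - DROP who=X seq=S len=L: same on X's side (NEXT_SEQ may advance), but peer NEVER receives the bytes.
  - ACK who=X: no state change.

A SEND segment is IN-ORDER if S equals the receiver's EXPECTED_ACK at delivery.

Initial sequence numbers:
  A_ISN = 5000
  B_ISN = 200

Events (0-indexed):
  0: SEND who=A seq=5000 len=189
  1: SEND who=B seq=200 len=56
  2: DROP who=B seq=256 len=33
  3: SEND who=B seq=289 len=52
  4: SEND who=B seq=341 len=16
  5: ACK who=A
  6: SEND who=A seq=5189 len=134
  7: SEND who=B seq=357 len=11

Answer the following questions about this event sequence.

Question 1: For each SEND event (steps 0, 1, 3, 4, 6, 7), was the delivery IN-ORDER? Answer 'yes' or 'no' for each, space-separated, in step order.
Answer: yes yes no no yes no

Derivation:
Step 0: SEND seq=5000 -> in-order
Step 1: SEND seq=200 -> in-order
Step 3: SEND seq=289 -> out-of-order
Step 4: SEND seq=341 -> out-of-order
Step 6: SEND seq=5189 -> in-order
Step 7: SEND seq=357 -> out-of-order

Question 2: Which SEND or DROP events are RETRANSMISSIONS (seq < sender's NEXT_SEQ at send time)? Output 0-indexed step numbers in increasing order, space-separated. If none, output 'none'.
Step 0: SEND seq=5000 -> fresh
Step 1: SEND seq=200 -> fresh
Step 2: DROP seq=256 -> fresh
Step 3: SEND seq=289 -> fresh
Step 4: SEND seq=341 -> fresh
Step 6: SEND seq=5189 -> fresh
Step 7: SEND seq=357 -> fresh

Answer: none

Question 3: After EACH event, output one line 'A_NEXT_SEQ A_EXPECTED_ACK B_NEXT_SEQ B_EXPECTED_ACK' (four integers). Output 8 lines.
5189 200 200 5189
5189 256 256 5189
5189 256 289 5189
5189 256 341 5189
5189 256 357 5189
5189 256 357 5189
5323 256 357 5323
5323 256 368 5323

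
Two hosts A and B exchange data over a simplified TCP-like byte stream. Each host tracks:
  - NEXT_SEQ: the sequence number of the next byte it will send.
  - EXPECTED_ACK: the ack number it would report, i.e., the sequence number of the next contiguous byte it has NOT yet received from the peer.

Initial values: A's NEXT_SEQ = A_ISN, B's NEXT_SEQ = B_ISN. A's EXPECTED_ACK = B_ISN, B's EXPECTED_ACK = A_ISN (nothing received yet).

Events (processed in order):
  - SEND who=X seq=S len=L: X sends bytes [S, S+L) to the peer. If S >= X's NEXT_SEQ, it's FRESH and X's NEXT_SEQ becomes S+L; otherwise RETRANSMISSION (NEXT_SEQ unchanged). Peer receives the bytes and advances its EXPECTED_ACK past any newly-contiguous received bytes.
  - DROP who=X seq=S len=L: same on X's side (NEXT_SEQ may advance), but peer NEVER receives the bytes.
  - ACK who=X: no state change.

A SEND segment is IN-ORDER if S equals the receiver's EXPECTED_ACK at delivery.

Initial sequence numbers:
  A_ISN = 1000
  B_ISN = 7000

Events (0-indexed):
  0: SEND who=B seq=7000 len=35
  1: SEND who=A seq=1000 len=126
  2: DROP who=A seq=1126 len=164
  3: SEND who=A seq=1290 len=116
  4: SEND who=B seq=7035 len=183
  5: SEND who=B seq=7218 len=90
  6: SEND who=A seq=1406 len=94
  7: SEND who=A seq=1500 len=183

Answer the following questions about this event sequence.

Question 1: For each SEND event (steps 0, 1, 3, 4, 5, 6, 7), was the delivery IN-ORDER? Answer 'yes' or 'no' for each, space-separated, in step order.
Answer: yes yes no yes yes no no

Derivation:
Step 0: SEND seq=7000 -> in-order
Step 1: SEND seq=1000 -> in-order
Step 3: SEND seq=1290 -> out-of-order
Step 4: SEND seq=7035 -> in-order
Step 5: SEND seq=7218 -> in-order
Step 6: SEND seq=1406 -> out-of-order
Step 7: SEND seq=1500 -> out-of-order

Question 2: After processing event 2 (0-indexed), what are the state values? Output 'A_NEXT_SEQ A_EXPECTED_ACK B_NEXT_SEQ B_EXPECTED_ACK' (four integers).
After event 0: A_seq=1000 A_ack=7035 B_seq=7035 B_ack=1000
After event 1: A_seq=1126 A_ack=7035 B_seq=7035 B_ack=1126
After event 2: A_seq=1290 A_ack=7035 B_seq=7035 B_ack=1126

1290 7035 7035 1126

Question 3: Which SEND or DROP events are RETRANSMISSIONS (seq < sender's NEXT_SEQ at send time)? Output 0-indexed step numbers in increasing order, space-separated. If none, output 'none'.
Answer: none

Derivation:
Step 0: SEND seq=7000 -> fresh
Step 1: SEND seq=1000 -> fresh
Step 2: DROP seq=1126 -> fresh
Step 3: SEND seq=1290 -> fresh
Step 4: SEND seq=7035 -> fresh
Step 5: SEND seq=7218 -> fresh
Step 6: SEND seq=1406 -> fresh
Step 7: SEND seq=1500 -> fresh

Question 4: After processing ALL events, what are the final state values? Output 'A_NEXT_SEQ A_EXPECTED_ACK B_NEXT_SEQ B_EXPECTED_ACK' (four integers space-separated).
After event 0: A_seq=1000 A_ack=7035 B_seq=7035 B_ack=1000
After event 1: A_seq=1126 A_ack=7035 B_seq=7035 B_ack=1126
After event 2: A_seq=1290 A_ack=7035 B_seq=7035 B_ack=1126
After event 3: A_seq=1406 A_ack=7035 B_seq=7035 B_ack=1126
After event 4: A_seq=1406 A_ack=7218 B_seq=7218 B_ack=1126
After event 5: A_seq=1406 A_ack=7308 B_seq=7308 B_ack=1126
After event 6: A_seq=1500 A_ack=7308 B_seq=7308 B_ack=1126
After event 7: A_seq=1683 A_ack=7308 B_seq=7308 B_ack=1126

Answer: 1683 7308 7308 1126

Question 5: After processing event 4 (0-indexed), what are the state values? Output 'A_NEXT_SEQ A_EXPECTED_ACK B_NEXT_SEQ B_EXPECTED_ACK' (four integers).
After event 0: A_seq=1000 A_ack=7035 B_seq=7035 B_ack=1000
After event 1: A_seq=1126 A_ack=7035 B_seq=7035 B_ack=1126
After event 2: A_seq=1290 A_ack=7035 B_seq=7035 B_ack=1126
After event 3: A_seq=1406 A_ack=7035 B_seq=7035 B_ack=1126
After event 4: A_seq=1406 A_ack=7218 B_seq=7218 B_ack=1126

1406 7218 7218 1126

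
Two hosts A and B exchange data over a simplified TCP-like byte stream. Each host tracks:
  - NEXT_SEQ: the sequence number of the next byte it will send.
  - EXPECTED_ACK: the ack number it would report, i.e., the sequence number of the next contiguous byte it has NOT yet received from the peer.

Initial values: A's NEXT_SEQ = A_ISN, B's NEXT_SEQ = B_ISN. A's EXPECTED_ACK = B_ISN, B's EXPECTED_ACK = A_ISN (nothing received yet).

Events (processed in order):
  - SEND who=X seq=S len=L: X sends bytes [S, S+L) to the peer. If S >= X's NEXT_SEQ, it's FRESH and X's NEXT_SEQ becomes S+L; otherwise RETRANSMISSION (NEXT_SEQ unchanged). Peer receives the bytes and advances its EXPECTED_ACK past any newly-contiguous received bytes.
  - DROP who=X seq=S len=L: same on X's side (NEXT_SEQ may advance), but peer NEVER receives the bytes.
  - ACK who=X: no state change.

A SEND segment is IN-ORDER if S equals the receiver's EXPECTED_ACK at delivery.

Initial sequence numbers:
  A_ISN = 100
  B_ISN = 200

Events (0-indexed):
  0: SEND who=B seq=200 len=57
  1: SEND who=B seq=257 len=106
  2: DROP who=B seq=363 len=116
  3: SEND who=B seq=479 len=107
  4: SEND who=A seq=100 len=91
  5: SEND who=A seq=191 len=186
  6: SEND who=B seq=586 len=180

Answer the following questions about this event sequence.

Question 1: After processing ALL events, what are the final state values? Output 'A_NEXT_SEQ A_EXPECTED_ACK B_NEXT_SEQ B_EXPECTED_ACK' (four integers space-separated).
After event 0: A_seq=100 A_ack=257 B_seq=257 B_ack=100
After event 1: A_seq=100 A_ack=363 B_seq=363 B_ack=100
After event 2: A_seq=100 A_ack=363 B_seq=479 B_ack=100
After event 3: A_seq=100 A_ack=363 B_seq=586 B_ack=100
After event 4: A_seq=191 A_ack=363 B_seq=586 B_ack=191
After event 5: A_seq=377 A_ack=363 B_seq=586 B_ack=377
After event 6: A_seq=377 A_ack=363 B_seq=766 B_ack=377

Answer: 377 363 766 377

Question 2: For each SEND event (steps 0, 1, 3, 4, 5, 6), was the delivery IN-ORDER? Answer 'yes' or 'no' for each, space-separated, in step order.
Step 0: SEND seq=200 -> in-order
Step 1: SEND seq=257 -> in-order
Step 3: SEND seq=479 -> out-of-order
Step 4: SEND seq=100 -> in-order
Step 5: SEND seq=191 -> in-order
Step 6: SEND seq=586 -> out-of-order

Answer: yes yes no yes yes no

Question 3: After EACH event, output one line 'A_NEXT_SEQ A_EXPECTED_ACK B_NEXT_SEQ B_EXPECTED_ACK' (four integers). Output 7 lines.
100 257 257 100
100 363 363 100
100 363 479 100
100 363 586 100
191 363 586 191
377 363 586 377
377 363 766 377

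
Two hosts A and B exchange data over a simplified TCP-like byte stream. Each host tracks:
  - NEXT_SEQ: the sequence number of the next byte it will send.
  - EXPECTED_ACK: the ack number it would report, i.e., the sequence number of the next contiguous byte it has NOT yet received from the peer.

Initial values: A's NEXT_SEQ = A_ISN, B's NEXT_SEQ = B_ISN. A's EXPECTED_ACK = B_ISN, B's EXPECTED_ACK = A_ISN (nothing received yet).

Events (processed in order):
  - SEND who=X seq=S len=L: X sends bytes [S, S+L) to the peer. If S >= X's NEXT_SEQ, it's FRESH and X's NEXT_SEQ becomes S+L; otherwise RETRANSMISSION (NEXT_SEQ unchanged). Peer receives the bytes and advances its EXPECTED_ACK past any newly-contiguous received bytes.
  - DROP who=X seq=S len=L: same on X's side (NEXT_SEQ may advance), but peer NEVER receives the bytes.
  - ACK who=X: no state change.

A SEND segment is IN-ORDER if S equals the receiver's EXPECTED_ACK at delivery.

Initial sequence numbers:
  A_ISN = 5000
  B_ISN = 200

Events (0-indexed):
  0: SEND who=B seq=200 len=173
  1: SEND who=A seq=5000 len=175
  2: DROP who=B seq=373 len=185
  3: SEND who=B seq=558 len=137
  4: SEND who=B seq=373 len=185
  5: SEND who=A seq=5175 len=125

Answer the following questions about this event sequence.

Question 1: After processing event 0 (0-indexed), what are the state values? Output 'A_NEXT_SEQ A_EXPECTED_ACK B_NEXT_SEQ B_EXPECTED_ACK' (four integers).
After event 0: A_seq=5000 A_ack=373 B_seq=373 B_ack=5000

5000 373 373 5000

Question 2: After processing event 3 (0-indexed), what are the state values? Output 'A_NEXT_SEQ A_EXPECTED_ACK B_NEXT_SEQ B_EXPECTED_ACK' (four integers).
After event 0: A_seq=5000 A_ack=373 B_seq=373 B_ack=5000
After event 1: A_seq=5175 A_ack=373 B_seq=373 B_ack=5175
After event 2: A_seq=5175 A_ack=373 B_seq=558 B_ack=5175
After event 3: A_seq=5175 A_ack=373 B_seq=695 B_ack=5175

5175 373 695 5175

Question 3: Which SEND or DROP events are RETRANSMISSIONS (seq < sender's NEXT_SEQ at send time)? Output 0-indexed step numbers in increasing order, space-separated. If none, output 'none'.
Answer: 4

Derivation:
Step 0: SEND seq=200 -> fresh
Step 1: SEND seq=5000 -> fresh
Step 2: DROP seq=373 -> fresh
Step 3: SEND seq=558 -> fresh
Step 4: SEND seq=373 -> retransmit
Step 5: SEND seq=5175 -> fresh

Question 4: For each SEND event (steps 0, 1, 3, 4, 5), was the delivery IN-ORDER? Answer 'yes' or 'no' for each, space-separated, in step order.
Answer: yes yes no yes yes

Derivation:
Step 0: SEND seq=200 -> in-order
Step 1: SEND seq=5000 -> in-order
Step 3: SEND seq=558 -> out-of-order
Step 4: SEND seq=373 -> in-order
Step 5: SEND seq=5175 -> in-order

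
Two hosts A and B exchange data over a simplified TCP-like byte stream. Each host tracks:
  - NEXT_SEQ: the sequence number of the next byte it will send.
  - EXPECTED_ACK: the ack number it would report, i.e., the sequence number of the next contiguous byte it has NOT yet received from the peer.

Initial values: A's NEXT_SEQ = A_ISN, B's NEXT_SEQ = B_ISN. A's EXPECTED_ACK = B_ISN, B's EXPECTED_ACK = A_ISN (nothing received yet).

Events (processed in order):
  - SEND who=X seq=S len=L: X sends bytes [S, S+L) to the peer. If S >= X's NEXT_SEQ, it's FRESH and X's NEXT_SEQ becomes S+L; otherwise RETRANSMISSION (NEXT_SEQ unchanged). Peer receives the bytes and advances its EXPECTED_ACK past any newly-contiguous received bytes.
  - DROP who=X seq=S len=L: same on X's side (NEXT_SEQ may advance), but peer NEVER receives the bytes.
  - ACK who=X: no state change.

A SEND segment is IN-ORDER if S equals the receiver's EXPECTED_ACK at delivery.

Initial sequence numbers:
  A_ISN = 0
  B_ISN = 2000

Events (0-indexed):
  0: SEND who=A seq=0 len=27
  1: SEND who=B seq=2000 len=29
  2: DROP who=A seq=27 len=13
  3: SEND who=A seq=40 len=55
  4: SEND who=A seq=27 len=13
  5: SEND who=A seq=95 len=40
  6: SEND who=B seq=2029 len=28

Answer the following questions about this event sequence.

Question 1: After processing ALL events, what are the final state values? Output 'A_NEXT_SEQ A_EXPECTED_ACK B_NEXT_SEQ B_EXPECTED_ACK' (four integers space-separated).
After event 0: A_seq=27 A_ack=2000 B_seq=2000 B_ack=27
After event 1: A_seq=27 A_ack=2029 B_seq=2029 B_ack=27
After event 2: A_seq=40 A_ack=2029 B_seq=2029 B_ack=27
After event 3: A_seq=95 A_ack=2029 B_seq=2029 B_ack=27
After event 4: A_seq=95 A_ack=2029 B_seq=2029 B_ack=95
After event 5: A_seq=135 A_ack=2029 B_seq=2029 B_ack=135
After event 6: A_seq=135 A_ack=2057 B_seq=2057 B_ack=135

Answer: 135 2057 2057 135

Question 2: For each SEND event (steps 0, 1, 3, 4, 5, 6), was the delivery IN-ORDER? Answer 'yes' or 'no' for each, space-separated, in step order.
Answer: yes yes no yes yes yes

Derivation:
Step 0: SEND seq=0 -> in-order
Step 1: SEND seq=2000 -> in-order
Step 3: SEND seq=40 -> out-of-order
Step 4: SEND seq=27 -> in-order
Step 5: SEND seq=95 -> in-order
Step 6: SEND seq=2029 -> in-order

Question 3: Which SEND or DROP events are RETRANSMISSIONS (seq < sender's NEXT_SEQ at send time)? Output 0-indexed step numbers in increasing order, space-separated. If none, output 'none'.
Answer: 4

Derivation:
Step 0: SEND seq=0 -> fresh
Step 1: SEND seq=2000 -> fresh
Step 2: DROP seq=27 -> fresh
Step 3: SEND seq=40 -> fresh
Step 4: SEND seq=27 -> retransmit
Step 5: SEND seq=95 -> fresh
Step 6: SEND seq=2029 -> fresh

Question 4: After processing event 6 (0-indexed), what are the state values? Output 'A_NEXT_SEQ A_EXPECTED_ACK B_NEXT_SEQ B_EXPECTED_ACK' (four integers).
After event 0: A_seq=27 A_ack=2000 B_seq=2000 B_ack=27
After event 1: A_seq=27 A_ack=2029 B_seq=2029 B_ack=27
After event 2: A_seq=40 A_ack=2029 B_seq=2029 B_ack=27
After event 3: A_seq=95 A_ack=2029 B_seq=2029 B_ack=27
After event 4: A_seq=95 A_ack=2029 B_seq=2029 B_ack=95
After event 5: A_seq=135 A_ack=2029 B_seq=2029 B_ack=135
After event 6: A_seq=135 A_ack=2057 B_seq=2057 B_ack=135

135 2057 2057 135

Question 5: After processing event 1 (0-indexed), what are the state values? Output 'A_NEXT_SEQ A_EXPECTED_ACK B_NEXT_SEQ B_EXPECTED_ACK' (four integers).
After event 0: A_seq=27 A_ack=2000 B_seq=2000 B_ack=27
After event 1: A_seq=27 A_ack=2029 B_seq=2029 B_ack=27

27 2029 2029 27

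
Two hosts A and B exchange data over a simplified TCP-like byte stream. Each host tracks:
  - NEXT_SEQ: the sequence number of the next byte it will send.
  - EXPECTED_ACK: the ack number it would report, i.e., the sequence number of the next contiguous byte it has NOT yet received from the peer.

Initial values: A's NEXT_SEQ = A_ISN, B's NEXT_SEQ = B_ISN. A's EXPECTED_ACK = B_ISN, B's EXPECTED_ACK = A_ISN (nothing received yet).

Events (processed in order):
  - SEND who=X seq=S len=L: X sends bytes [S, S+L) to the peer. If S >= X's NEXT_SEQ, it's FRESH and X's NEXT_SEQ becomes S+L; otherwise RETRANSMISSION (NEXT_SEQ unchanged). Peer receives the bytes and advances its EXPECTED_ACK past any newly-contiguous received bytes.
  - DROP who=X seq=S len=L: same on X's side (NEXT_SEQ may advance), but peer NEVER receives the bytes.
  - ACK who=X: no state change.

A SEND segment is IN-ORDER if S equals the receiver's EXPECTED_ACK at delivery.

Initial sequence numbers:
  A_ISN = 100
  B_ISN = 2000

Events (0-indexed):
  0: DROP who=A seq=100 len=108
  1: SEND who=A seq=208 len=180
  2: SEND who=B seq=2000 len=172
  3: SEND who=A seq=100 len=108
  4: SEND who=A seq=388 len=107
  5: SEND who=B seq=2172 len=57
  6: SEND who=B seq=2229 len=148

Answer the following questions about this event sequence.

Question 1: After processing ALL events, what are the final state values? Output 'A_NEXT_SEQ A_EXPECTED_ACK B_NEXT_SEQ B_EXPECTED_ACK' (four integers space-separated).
After event 0: A_seq=208 A_ack=2000 B_seq=2000 B_ack=100
After event 1: A_seq=388 A_ack=2000 B_seq=2000 B_ack=100
After event 2: A_seq=388 A_ack=2172 B_seq=2172 B_ack=100
After event 3: A_seq=388 A_ack=2172 B_seq=2172 B_ack=388
After event 4: A_seq=495 A_ack=2172 B_seq=2172 B_ack=495
After event 5: A_seq=495 A_ack=2229 B_seq=2229 B_ack=495
After event 6: A_seq=495 A_ack=2377 B_seq=2377 B_ack=495

Answer: 495 2377 2377 495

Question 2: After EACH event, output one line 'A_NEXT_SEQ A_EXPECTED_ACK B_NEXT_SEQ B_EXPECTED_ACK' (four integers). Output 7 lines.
208 2000 2000 100
388 2000 2000 100
388 2172 2172 100
388 2172 2172 388
495 2172 2172 495
495 2229 2229 495
495 2377 2377 495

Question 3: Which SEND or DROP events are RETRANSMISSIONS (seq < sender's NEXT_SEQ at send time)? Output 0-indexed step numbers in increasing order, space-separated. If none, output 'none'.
Answer: 3

Derivation:
Step 0: DROP seq=100 -> fresh
Step 1: SEND seq=208 -> fresh
Step 2: SEND seq=2000 -> fresh
Step 3: SEND seq=100 -> retransmit
Step 4: SEND seq=388 -> fresh
Step 5: SEND seq=2172 -> fresh
Step 6: SEND seq=2229 -> fresh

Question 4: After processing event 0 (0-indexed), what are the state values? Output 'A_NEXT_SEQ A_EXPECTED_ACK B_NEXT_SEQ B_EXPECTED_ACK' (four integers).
After event 0: A_seq=208 A_ack=2000 B_seq=2000 B_ack=100

208 2000 2000 100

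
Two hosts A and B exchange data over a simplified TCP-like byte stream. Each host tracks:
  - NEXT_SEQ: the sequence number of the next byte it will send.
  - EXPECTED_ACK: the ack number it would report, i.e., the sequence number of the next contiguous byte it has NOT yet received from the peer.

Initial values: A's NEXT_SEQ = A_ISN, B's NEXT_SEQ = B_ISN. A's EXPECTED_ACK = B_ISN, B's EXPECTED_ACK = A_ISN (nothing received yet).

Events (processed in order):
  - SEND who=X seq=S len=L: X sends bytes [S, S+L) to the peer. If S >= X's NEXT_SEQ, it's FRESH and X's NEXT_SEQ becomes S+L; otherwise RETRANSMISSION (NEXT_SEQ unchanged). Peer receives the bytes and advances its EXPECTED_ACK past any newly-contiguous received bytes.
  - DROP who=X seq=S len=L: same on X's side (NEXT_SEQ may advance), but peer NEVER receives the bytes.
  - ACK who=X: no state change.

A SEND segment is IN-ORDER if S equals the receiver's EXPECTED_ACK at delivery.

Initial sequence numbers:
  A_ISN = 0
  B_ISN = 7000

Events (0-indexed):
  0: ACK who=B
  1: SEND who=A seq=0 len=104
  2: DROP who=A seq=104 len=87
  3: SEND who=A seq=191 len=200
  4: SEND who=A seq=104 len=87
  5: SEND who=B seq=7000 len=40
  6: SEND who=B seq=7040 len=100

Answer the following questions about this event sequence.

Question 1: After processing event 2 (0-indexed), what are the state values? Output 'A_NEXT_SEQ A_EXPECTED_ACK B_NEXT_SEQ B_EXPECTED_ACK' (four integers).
After event 0: A_seq=0 A_ack=7000 B_seq=7000 B_ack=0
After event 1: A_seq=104 A_ack=7000 B_seq=7000 B_ack=104
After event 2: A_seq=191 A_ack=7000 B_seq=7000 B_ack=104

191 7000 7000 104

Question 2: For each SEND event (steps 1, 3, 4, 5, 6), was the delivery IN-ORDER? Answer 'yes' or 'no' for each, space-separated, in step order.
Step 1: SEND seq=0 -> in-order
Step 3: SEND seq=191 -> out-of-order
Step 4: SEND seq=104 -> in-order
Step 5: SEND seq=7000 -> in-order
Step 6: SEND seq=7040 -> in-order

Answer: yes no yes yes yes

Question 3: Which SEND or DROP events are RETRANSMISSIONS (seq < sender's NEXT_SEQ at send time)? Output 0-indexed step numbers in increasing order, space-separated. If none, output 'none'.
Step 1: SEND seq=0 -> fresh
Step 2: DROP seq=104 -> fresh
Step 3: SEND seq=191 -> fresh
Step 4: SEND seq=104 -> retransmit
Step 5: SEND seq=7000 -> fresh
Step 6: SEND seq=7040 -> fresh

Answer: 4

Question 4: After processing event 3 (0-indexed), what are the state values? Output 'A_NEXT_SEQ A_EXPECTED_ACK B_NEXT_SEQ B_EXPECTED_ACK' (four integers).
After event 0: A_seq=0 A_ack=7000 B_seq=7000 B_ack=0
After event 1: A_seq=104 A_ack=7000 B_seq=7000 B_ack=104
After event 2: A_seq=191 A_ack=7000 B_seq=7000 B_ack=104
After event 3: A_seq=391 A_ack=7000 B_seq=7000 B_ack=104

391 7000 7000 104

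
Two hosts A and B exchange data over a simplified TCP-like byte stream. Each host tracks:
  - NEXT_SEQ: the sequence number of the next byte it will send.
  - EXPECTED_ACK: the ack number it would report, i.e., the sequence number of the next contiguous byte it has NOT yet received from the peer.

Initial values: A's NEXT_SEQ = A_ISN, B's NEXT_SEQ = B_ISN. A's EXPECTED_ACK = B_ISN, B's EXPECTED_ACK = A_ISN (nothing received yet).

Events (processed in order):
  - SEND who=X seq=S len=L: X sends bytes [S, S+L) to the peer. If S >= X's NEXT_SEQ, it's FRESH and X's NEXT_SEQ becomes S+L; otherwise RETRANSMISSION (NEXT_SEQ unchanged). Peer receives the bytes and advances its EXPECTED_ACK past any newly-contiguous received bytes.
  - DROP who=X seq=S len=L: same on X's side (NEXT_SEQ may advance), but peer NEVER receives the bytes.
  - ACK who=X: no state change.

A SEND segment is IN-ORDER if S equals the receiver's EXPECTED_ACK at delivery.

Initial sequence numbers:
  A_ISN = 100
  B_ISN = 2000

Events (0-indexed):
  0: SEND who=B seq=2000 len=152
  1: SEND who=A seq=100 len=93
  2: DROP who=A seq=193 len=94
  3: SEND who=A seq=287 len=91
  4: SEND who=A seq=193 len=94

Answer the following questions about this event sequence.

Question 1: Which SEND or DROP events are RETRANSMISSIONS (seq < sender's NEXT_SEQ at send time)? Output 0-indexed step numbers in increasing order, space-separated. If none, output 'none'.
Step 0: SEND seq=2000 -> fresh
Step 1: SEND seq=100 -> fresh
Step 2: DROP seq=193 -> fresh
Step 3: SEND seq=287 -> fresh
Step 4: SEND seq=193 -> retransmit

Answer: 4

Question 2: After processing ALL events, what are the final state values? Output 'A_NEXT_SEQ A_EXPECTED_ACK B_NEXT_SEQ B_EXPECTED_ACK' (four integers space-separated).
Answer: 378 2152 2152 378

Derivation:
After event 0: A_seq=100 A_ack=2152 B_seq=2152 B_ack=100
After event 1: A_seq=193 A_ack=2152 B_seq=2152 B_ack=193
After event 2: A_seq=287 A_ack=2152 B_seq=2152 B_ack=193
After event 3: A_seq=378 A_ack=2152 B_seq=2152 B_ack=193
After event 4: A_seq=378 A_ack=2152 B_seq=2152 B_ack=378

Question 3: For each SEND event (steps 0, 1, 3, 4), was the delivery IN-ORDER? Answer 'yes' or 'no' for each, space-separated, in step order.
Answer: yes yes no yes

Derivation:
Step 0: SEND seq=2000 -> in-order
Step 1: SEND seq=100 -> in-order
Step 3: SEND seq=287 -> out-of-order
Step 4: SEND seq=193 -> in-order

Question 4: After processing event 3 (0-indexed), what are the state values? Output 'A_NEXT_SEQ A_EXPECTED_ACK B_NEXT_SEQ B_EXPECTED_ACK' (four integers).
After event 0: A_seq=100 A_ack=2152 B_seq=2152 B_ack=100
After event 1: A_seq=193 A_ack=2152 B_seq=2152 B_ack=193
After event 2: A_seq=287 A_ack=2152 B_seq=2152 B_ack=193
After event 3: A_seq=378 A_ack=2152 B_seq=2152 B_ack=193

378 2152 2152 193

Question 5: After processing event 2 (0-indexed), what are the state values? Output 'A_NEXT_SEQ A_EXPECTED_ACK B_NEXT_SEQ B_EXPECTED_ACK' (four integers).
After event 0: A_seq=100 A_ack=2152 B_seq=2152 B_ack=100
After event 1: A_seq=193 A_ack=2152 B_seq=2152 B_ack=193
After event 2: A_seq=287 A_ack=2152 B_seq=2152 B_ack=193

287 2152 2152 193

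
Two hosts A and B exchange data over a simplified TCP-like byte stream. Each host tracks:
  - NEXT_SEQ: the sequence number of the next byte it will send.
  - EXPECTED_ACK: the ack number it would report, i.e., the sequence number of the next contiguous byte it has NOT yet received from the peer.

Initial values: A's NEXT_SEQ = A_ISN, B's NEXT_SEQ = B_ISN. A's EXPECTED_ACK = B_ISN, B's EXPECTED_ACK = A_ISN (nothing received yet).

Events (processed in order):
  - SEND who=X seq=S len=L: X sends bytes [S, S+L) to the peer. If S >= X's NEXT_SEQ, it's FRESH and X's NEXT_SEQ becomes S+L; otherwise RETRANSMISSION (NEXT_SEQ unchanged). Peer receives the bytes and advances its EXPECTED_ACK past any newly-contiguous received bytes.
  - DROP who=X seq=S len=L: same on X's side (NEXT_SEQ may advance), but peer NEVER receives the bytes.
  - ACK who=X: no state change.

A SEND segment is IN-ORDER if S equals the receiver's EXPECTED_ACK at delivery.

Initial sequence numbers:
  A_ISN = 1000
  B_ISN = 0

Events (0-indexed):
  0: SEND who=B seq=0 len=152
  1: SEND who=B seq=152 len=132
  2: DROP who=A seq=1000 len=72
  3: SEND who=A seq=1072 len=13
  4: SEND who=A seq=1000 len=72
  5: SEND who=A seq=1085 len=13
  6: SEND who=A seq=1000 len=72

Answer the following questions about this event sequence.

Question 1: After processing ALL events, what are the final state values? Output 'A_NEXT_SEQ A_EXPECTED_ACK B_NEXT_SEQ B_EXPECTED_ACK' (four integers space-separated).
Answer: 1098 284 284 1098

Derivation:
After event 0: A_seq=1000 A_ack=152 B_seq=152 B_ack=1000
After event 1: A_seq=1000 A_ack=284 B_seq=284 B_ack=1000
After event 2: A_seq=1072 A_ack=284 B_seq=284 B_ack=1000
After event 3: A_seq=1085 A_ack=284 B_seq=284 B_ack=1000
After event 4: A_seq=1085 A_ack=284 B_seq=284 B_ack=1085
After event 5: A_seq=1098 A_ack=284 B_seq=284 B_ack=1098
After event 6: A_seq=1098 A_ack=284 B_seq=284 B_ack=1098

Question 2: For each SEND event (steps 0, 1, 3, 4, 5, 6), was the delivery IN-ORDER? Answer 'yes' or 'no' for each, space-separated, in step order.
Answer: yes yes no yes yes no

Derivation:
Step 0: SEND seq=0 -> in-order
Step 1: SEND seq=152 -> in-order
Step 3: SEND seq=1072 -> out-of-order
Step 4: SEND seq=1000 -> in-order
Step 5: SEND seq=1085 -> in-order
Step 6: SEND seq=1000 -> out-of-order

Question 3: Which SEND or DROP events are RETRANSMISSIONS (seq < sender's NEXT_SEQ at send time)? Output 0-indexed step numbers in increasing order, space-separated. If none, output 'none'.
Answer: 4 6

Derivation:
Step 0: SEND seq=0 -> fresh
Step 1: SEND seq=152 -> fresh
Step 2: DROP seq=1000 -> fresh
Step 3: SEND seq=1072 -> fresh
Step 4: SEND seq=1000 -> retransmit
Step 5: SEND seq=1085 -> fresh
Step 6: SEND seq=1000 -> retransmit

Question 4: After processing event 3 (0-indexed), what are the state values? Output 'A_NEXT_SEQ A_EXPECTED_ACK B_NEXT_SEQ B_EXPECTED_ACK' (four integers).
After event 0: A_seq=1000 A_ack=152 B_seq=152 B_ack=1000
After event 1: A_seq=1000 A_ack=284 B_seq=284 B_ack=1000
After event 2: A_seq=1072 A_ack=284 B_seq=284 B_ack=1000
After event 3: A_seq=1085 A_ack=284 B_seq=284 B_ack=1000

1085 284 284 1000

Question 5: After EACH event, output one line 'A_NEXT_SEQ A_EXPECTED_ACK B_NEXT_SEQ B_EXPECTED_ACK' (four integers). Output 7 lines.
1000 152 152 1000
1000 284 284 1000
1072 284 284 1000
1085 284 284 1000
1085 284 284 1085
1098 284 284 1098
1098 284 284 1098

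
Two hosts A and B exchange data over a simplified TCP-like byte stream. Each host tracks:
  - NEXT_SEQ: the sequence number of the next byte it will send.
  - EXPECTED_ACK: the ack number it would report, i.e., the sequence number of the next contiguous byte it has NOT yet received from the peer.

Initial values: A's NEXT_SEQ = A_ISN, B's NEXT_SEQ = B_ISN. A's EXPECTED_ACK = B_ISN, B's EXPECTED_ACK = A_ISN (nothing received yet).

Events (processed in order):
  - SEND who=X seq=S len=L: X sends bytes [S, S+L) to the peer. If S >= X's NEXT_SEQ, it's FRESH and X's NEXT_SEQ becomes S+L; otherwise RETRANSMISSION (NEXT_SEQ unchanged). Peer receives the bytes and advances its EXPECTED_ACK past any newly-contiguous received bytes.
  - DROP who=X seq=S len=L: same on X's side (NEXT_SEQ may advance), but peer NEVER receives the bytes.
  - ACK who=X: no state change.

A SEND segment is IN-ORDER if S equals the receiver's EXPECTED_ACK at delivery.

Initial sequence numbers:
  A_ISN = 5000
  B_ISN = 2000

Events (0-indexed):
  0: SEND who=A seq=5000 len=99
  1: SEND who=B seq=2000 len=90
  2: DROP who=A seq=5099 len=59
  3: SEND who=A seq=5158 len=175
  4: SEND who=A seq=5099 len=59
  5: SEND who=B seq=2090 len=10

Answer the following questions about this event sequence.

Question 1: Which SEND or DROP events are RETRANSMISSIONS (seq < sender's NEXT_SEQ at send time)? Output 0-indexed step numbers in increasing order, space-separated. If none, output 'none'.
Step 0: SEND seq=5000 -> fresh
Step 1: SEND seq=2000 -> fresh
Step 2: DROP seq=5099 -> fresh
Step 3: SEND seq=5158 -> fresh
Step 4: SEND seq=5099 -> retransmit
Step 5: SEND seq=2090 -> fresh

Answer: 4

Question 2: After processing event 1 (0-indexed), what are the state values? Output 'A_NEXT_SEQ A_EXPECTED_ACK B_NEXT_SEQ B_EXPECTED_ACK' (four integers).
After event 0: A_seq=5099 A_ack=2000 B_seq=2000 B_ack=5099
After event 1: A_seq=5099 A_ack=2090 B_seq=2090 B_ack=5099

5099 2090 2090 5099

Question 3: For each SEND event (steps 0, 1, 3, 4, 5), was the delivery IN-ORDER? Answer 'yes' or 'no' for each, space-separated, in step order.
Answer: yes yes no yes yes

Derivation:
Step 0: SEND seq=5000 -> in-order
Step 1: SEND seq=2000 -> in-order
Step 3: SEND seq=5158 -> out-of-order
Step 4: SEND seq=5099 -> in-order
Step 5: SEND seq=2090 -> in-order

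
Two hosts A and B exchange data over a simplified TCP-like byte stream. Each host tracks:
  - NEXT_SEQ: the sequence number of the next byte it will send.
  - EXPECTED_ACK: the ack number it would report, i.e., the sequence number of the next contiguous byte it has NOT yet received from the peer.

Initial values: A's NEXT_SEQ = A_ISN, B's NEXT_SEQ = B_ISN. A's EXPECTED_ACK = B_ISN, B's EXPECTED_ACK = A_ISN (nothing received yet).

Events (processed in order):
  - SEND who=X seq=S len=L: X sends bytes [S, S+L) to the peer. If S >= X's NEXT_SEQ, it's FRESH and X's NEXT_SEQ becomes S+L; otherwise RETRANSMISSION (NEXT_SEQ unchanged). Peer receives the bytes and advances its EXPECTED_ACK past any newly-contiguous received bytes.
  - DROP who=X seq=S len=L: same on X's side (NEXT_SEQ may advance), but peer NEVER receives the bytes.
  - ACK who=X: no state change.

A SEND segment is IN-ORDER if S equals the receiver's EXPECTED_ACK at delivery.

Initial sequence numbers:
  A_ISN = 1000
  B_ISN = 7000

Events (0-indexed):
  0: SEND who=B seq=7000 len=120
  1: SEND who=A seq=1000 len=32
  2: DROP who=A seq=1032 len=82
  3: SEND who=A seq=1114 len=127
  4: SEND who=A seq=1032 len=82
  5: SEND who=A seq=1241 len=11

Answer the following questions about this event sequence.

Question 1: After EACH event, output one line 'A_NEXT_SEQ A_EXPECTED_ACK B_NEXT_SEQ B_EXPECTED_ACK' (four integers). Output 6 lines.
1000 7120 7120 1000
1032 7120 7120 1032
1114 7120 7120 1032
1241 7120 7120 1032
1241 7120 7120 1241
1252 7120 7120 1252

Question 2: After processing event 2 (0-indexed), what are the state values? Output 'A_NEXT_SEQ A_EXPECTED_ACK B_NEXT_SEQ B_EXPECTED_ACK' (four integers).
After event 0: A_seq=1000 A_ack=7120 B_seq=7120 B_ack=1000
After event 1: A_seq=1032 A_ack=7120 B_seq=7120 B_ack=1032
After event 2: A_seq=1114 A_ack=7120 B_seq=7120 B_ack=1032

1114 7120 7120 1032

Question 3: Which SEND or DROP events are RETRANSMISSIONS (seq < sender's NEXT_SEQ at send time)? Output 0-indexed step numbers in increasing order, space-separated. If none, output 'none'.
Step 0: SEND seq=7000 -> fresh
Step 1: SEND seq=1000 -> fresh
Step 2: DROP seq=1032 -> fresh
Step 3: SEND seq=1114 -> fresh
Step 4: SEND seq=1032 -> retransmit
Step 5: SEND seq=1241 -> fresh

Answer: 4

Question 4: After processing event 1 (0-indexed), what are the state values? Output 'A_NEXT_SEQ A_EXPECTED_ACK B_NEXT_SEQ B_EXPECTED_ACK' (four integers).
After event 0: A_seq=1000 A_ack=7120 B_seq=7120 B_ack=1000
After event 1: A_seq=1032 A_ack=7120 B_seq=7120 B_ack=1032

1032 7120 7120 1032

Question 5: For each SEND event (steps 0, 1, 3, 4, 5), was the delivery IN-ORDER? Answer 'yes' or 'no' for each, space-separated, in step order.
Step 0: SEND seq=7000 -> in-order
Step 1: SEND seq=1000 -> in-order
Step 3: SEND seq=1114 -> out-of-order
Step 4: SEND seq=1032 -> in-order
Step 5: SEND seq=1241 -> in-order

Answer: yes yes no yes yes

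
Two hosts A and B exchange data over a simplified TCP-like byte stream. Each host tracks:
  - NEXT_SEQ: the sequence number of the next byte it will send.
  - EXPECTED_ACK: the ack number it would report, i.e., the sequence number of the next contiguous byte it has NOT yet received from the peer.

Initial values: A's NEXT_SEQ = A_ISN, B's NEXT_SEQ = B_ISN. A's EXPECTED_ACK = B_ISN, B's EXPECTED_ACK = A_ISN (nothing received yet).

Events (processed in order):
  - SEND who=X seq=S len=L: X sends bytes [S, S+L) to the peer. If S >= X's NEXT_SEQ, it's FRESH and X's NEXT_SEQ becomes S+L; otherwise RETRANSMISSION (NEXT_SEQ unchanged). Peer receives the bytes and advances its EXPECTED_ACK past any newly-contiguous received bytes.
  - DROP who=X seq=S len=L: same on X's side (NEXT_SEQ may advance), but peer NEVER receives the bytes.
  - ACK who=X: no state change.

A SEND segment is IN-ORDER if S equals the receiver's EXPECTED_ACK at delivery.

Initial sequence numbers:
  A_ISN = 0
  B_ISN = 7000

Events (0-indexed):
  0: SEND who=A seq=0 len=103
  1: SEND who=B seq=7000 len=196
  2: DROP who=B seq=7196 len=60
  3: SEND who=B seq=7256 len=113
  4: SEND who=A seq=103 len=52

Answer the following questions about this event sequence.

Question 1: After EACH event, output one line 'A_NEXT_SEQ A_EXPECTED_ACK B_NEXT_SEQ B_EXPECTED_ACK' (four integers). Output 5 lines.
103 7000 7000 103
103 7196 7196 103
103 7196 7256 103
103 7196 7369 103
155 7196 7369 155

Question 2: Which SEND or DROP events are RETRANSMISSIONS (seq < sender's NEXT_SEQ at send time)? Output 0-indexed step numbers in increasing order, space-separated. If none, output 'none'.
Step 0: SEND seq=0 -> fresh
Step 1: SEND seq=7000 -> fresh
Step 2: DROP seq=7196 -> fresh
Step 3: SEND seq=7256 -> fresh
Step 4: SEND seq=103 -> fresh

Answer: none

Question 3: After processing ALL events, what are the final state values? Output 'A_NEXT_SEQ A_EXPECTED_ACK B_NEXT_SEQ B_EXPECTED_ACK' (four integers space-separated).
Answer: 155 7196 7369 155

Derivation:
After event 0: A_seq=103 A_ack=7000 B_seq=7000 B_ack=103
After event 1: A_seq=103 A_ack=7196 B_seq=7196 B_ack=103
After event 2: A_seq=103 A_ack=7196 B_seq=7256 B_ack=103
After event 3: A_seq=103 A_ack=7196 B_seq=7369 B_ack=103
After event 4: A_seq=155 A_ack=7196 B_seq=7369 B_ack=155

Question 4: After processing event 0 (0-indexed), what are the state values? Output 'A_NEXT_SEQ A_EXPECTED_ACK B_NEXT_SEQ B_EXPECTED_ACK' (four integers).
After event 0: A_seq=103 A_ack=7000 B_seq=7000 B_ack=103

103 7000 7000 103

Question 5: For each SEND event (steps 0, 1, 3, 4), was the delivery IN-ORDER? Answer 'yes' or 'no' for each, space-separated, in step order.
Answer: yes yes no yes

Derivation:
Step 0: SEND seq=0 -> in-order
Step 1: SEND seq=7000 -> in-order
Step 3: SEND seq=7256 -> out-of-order
Step 4: SEND seq=103 -> in-order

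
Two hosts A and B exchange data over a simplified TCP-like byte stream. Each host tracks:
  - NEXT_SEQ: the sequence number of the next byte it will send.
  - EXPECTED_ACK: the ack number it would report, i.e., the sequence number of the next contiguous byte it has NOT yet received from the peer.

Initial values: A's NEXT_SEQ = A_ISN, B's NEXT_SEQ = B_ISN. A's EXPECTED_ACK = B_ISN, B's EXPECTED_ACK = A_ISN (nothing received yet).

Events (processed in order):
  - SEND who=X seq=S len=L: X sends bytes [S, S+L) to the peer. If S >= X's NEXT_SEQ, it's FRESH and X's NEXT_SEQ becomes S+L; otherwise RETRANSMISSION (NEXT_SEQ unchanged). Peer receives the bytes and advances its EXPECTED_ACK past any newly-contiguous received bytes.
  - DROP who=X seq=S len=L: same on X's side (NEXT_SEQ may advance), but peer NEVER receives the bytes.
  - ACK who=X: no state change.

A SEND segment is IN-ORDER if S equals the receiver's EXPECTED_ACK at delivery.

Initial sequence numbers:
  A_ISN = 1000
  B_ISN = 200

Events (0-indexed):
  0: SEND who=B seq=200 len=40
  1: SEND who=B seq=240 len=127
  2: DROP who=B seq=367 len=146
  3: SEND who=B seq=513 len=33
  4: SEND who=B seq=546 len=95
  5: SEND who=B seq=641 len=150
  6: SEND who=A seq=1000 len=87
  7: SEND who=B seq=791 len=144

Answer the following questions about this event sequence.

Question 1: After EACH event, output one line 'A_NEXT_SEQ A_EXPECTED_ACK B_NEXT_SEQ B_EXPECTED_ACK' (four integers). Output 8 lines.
1000 240 240 1000
1000 367 367 1000
1000 367 513 1000
1000 367 546 1000
1000 367 641 1000
1000 367 791 1000
1087 367 791 1087
1087 367 935 1087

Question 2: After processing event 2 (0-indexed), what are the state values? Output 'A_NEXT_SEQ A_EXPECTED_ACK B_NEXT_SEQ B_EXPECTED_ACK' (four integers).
After event 0: A_seq=1000 A_ack=240 B_seq=240 B_ack=1000
After event 1: A_seq=1000 A_ack=367 B_seq=367 B_ack=1000
After event 2: A_seq=1000 A_ack=367 B_seq=513 B_ack=1000

1000 367 513 1000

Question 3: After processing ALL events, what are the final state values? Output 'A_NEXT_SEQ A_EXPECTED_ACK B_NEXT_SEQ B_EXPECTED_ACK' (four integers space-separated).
After event 0: A_seq=1000 A_ack=240 B_seq=240 B_ack=1000
After event 1: A_seq=1000 A_ack=367 B_seq=367 B_ack=1000
After event 2: A_seq=1000 A_ack=367 B_seq=513 B_ack=1000
After event 3: A_seq=1000 A_ack=367 B_seq=546 B_ack=1000
After event 4: A_seq=1000 A_ack=367 B_seq=641 B_ack=1000
After event 5: A_seq=1000 A_ack=367 B_seq=791 B_ack=1000
After event 6: A_seq=1087 A_ack=367 B_seq=791 B_ack=1087
After event 7: A_seq=1087 A_ack=367 B_seq=935 B_ack=1087

Answer: 1087 367 935 1087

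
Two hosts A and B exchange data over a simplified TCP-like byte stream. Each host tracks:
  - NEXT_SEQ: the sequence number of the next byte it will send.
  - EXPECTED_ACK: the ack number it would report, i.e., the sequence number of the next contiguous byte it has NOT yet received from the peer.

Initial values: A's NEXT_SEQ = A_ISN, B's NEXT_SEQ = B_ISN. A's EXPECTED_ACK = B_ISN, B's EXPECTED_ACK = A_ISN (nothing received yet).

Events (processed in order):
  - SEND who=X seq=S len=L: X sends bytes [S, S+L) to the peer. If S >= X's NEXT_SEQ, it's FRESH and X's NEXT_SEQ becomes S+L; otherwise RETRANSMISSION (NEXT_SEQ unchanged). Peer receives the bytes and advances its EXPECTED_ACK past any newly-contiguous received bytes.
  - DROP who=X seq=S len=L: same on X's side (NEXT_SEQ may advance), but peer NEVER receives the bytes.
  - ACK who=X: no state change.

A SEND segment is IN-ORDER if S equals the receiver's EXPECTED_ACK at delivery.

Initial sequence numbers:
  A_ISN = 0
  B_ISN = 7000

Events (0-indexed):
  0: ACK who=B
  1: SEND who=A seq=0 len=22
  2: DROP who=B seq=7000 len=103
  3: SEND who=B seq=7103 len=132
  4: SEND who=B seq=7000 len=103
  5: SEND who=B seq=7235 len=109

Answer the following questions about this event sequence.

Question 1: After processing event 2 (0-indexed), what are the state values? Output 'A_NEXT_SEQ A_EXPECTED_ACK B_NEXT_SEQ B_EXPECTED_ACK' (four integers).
After event 0: A_seq=0 A_ack=7000 B_seq=7000 B_ack=0
After event 1: A_seq=22 A_ack=7000 B_seq=7000 B_ack=22
After event 2: A_seq=22 A_ack=7000 B_seq=7103 B_ack=22

22 7000 7103 22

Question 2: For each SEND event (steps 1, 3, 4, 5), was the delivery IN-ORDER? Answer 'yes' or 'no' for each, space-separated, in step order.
Step 1: SEND seq=0 -> in-order
Step 3: SEND seq=7103 -> out-of-order
Step 4: SEND seq=7000 -> in-order
Step 5: SEND seq=7235 -> in-order

Answer: yes no yes yes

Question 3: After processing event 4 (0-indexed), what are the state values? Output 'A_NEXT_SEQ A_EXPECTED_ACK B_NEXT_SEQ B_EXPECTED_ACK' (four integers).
After event 0: A_seq=0 A_ack=7000 B_seq=7000 B_ack=0
After event 1: A_seq=22 A_ack=7000 B_seq=7000 B_ack=22
After event 2: A_seq=22 A_ack=7000 B_seq=7103 B_ack=22
After event 3: A_seq=22 A_ack=7000 B_seq=7235 B_ack=22
After event 4: A_seq=22 A_ack=7235 B_seq=7235 B_ack=22

22 7235 7235 22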